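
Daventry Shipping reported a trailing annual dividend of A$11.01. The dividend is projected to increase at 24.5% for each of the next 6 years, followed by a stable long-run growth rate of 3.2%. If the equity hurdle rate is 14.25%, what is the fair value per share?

Two-stage DDM. Project D₁…D_6 at 0.245, terminal growth 0.032, discount at r = 0.1425.
D_1 = 13.7075
D_2 = 17.0658
D_3 = 21.2469
D_4 = 26.4524
D_5 = 32.9332
D_6 = 41.0018
Terminal value at t=6: TV = D_7/(r−g) = 42.3139/(0.1425−0.032) = 382.9313
P₀ = 13.7075/(1+0.1425)^1 + 17.0658/(1+0.1425)^2 + 21.2469/(1+0.1425)^3 + 26.4524/(1+0.1425)^4 + 32.9332/(1+0.1425)^5 + 41.0018/(1+0.1425)^6 + 382.9313/(1+0.1425)^6 = 262.3788

A$262.38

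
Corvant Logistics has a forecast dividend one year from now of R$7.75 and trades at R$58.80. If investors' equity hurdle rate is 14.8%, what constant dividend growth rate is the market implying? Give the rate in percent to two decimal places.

From P₀ = D₁/(r − g), the implied growth is g = r − D₁/P₀.
g = 0.148 − 7.75/58.80 = 0.148 − 0.13180 = 0.01620

1.62%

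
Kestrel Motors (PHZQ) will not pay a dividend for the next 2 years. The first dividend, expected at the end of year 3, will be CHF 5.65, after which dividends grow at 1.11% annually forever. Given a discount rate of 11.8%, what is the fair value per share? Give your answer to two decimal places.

Deferred-dividend DDM. At t=2 the remaining stream is a growing perpetuity with first payment D_3 = 5.65.
V_2 = D_3/(r−g) = 5.65/(0.118−0.0111) = 52.8531
P₀ = V_2/(1+r)^2 = 52.8531/(1+0.118)^2 = 42.2851

CHF 42.29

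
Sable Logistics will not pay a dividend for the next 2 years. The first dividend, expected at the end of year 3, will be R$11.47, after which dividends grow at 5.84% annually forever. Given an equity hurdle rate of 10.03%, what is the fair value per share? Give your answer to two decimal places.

R$226.11

Deferred-dividend DDM. At t=2 the remaining stream is a growing perpetuity with first payment D_3 = 11.47.
V_2 = D_3/(r−g) = 11.47/(0.1003−0.0584) = 273.7470
P₀ = V_2/(1+r)^2 = 273.7470/(1+0.1003)^2 = 226.1139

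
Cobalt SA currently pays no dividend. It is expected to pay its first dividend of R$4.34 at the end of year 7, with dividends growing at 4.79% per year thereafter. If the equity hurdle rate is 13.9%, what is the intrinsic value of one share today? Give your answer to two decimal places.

R$21.82

Deferred-dividend DDM. At t=6 the remaining stream is a growing perpetuity with first payment D_7 = 4.34.
V_6 = D_7/(r−g) = 4.34/(0.139−0.0479) = 47.6400
P₀ = V_6/(1+r)^6 = 47.6400/(1+0.139)^6 = 21.8187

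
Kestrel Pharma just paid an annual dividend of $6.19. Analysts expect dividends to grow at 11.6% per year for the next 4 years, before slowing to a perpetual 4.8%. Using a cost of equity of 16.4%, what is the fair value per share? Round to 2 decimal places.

Two-stage DDM. Project D₁…D_4 at 0.116, terminal growth 0.048, discount at r = 0.164.
D_1 = 6.9080
D_2 = 7.7094
D_3 = 8.6037
D_4 = 9.6017
Terminal value at t=4: TV = D_5/(r−g) = 10.0626/(0.164−0.048) = 86.7463
P₀ = 6.9080/(1+0.164)^1 + 7.7094/(1+0.164)^2 + 8.6037/(1+0.164)^3 + 9.6017/(1+0.164)^4 + 86.7463/(1+0.164)^4 = 69.5646

$69.56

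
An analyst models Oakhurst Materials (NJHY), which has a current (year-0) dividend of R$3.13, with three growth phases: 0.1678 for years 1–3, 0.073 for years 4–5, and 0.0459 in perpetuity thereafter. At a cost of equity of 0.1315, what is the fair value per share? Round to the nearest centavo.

R$54.17

Three-stage DDM. Project D₁…D_5; terminal Gordon value at t=5 with g = 0.0459; discount at r = 0.1315.
D_1 = 3.6552
D_2 = 4.2686
D_3 = 4.9848
D_4 = 5.3487
D_5 = 5.7392
TV_5 = 6.0026/(0.1315−0.0459) = 70.1238
P₀ = Σ Dₜ/(1+r)ᵗ + TV_5/(1+r)^5 = 54.1718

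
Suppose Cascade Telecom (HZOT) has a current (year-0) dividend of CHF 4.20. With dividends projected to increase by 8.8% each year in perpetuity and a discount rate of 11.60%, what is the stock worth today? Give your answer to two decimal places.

Gordon growth model: P₀ = D₁/(r − g). D₁ = 4.20 × (1 + 0.088) = 4.5696.
P₀ = 4.5696 / (0.116 − 0.088) = 4.5696 / 0.028 = 163.2000

CHF 163.20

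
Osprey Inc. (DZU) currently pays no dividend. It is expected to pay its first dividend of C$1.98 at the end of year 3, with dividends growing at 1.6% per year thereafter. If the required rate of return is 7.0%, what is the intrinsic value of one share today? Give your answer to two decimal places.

Deferred-dividend DDM. At t=2 the remaining stream is a growing perpetuity with first payment D_3 = 1.98.
V_2 = D_3/(r−g) = 1.98/(0.07−0.016) = 36.6667
P₀ = V_2/(1+r)^2 = 36.6667/(1+0.07)^2 = 32.0261

C$32.03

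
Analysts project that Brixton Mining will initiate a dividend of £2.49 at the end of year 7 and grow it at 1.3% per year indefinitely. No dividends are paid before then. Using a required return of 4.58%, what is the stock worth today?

Deferred-dividend DDM. At t=6 the remaining stream is a growing perpetuity with first payment D_7 = 2.49.
V_6 = D_7/(r−g) = 2.49/(0.0458−0.013) = 75.9146
P₀ = V_6/(1+r)^6 = 75.9146/(1+0.0458)^6 = 58.0275

£58.03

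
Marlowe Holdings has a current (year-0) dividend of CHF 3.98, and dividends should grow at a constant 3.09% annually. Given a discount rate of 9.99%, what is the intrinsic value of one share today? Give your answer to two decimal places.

Gordon growth model: P₀ = D₁/(r − g). D₁ = 3.98 × (1 + 0.0309) = 4.1030.
P₀ = 4.1030 / (0.0999 − 0.0309) = 4.1030 / 0.069 = 59.4635

CHF 59.46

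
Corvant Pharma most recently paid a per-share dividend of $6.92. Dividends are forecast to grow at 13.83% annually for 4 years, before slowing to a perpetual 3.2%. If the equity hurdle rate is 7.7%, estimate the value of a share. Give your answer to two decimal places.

Two-stage DDM. Project D₁…D_4 at 0.1383, terminal growth 0.032, discount at r = 0.077.
D_1 = 7.8770
D_2 = 8.9664
D_3 = 10.2065
D_4 = 11.6180
Terminal value at t=4: TV = D_5/(r−g) = 11.9898/(0.077−0.032) = 266.4405
P₀ = 7.8770/(1+0.077)^1 + 8.9664/(1+0.077)^2 + 10.2065/(1+0.077)^3 + 11.6180/(1+0.077)^4 + 266.4405/(1+0.077)^4 = 229.8822

$229.88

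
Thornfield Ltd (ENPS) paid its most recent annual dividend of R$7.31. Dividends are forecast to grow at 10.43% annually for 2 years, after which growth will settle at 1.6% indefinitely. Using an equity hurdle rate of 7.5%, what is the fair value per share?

R$148.06

Two-stage DDM. Project D₁…D_2 at 0.1043, terminal growth 0.016, discount at r = 0.075.
D_1 = 8.0724
D_2 = 8.9144
Terminal value at t=2: TV = D_3/(r−g) = 9.0570/(0.075−0.016) = 153.5088
P₀ = 8.0724/(1+0.075)^1 + 8.9144/(1+0.075)^2 + 153.5088/(1+0.075)^2 = 148.0593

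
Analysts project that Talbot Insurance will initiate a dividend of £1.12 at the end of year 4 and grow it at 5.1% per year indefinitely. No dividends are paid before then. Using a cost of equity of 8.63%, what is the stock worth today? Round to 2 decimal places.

Deferred-dividend DDM. At t=3 the remaining stream is a growing perpetuity with first payment D_4 = 1.12.
V_3 = D_4/(r−g) = 1.12/(0.0863−0.051) = 31.7280
P₀ = V_3/(1+r)^3 = 31.7280/(1+0.0863)^3 = 24.7511

£24.75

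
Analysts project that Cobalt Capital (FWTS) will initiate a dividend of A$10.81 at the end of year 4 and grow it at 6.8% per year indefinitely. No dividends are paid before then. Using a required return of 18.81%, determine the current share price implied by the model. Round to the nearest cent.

A$53.67

Deferred-dividend DDM. At t=3 the remaining stream is a growing perpetuity with first payment D_4 = 10.81.
V_3 = D_4/(r−g) = 10.81/(0.1881−0.068) = 90.0083
P₀ = V_3/(1+r)^3 = 90.0083/(1+0.1881)^3 = 53.6690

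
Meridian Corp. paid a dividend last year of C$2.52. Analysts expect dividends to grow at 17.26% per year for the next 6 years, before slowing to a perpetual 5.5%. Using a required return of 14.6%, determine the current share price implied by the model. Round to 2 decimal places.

C$49.92

Two-stage DDM. Project D₁…D_6 at 0.1726, terminal growth 0.055, discount at r = 0.146.
D_1 = 2.9550
D_2 = 3.4650
D_3 = 4.0630
D_4 = 4.7643
D_5 = 5.5866
D_6 = 6.5509
Terminal value at t=6: TV = D_7/(r−g) = 6.9112/(0.146−0.055) = 75.9471
P₀ = 2.9550/(1+0.146)^1 + 3.4650/(1+0.146)^2 + 4.0630/(1+0.146)^3 + 4.7643/(1+0.146)^4 + 5.5866/(1+0.146)^5 + 6.5509/(1+0.146)^6 + 75.9471/(1+0.146)^6 = 49.9246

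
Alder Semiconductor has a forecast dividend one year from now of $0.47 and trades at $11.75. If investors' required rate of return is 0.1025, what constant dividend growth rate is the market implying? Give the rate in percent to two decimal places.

6.25%

From P₀ = D₁/(r − g), the implied growth is g = r − D₁/P₀.
g = 0.1025 − 0.47/11.75 = 0.1025 − 0.04000 = 0.06250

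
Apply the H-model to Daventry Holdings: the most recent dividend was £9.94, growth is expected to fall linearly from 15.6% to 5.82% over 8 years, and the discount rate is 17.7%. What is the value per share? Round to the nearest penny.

£121.27

H-model: P₀ = D₀[(1+g_L) + H(g_S−g_L)]/(r−g_L), with H = 8/2 = 4.
P₀ = 9.94 × [(1+0.0582) + 4×(0.156−0.0582)] / (0.177−0.0582)
   = 9.94 × 1.4494 / 0.1188 = 121.2713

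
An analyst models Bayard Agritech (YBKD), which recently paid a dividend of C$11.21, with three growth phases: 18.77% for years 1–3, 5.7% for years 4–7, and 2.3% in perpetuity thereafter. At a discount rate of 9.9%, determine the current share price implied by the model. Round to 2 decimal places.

C$253.72

Three-stage DDM. Project D₁…D_7; terminal Gordon value at t=7 with g = 0.023; discount at r = 0.099.
D_1 = 13.3141
D_2 = 15.8132
D_3 = 18.7813
D_4 = 19.8518
D_5 = 20.9834
D_6 = 22.1795
D_7 = 23.4437
TV_7 = 23.9829/(0.099−0.023) = 315.5643
P₀ = Σ Dₜ/(1+r)ᵗ + TV_7/(1+r)^7 = 253.7175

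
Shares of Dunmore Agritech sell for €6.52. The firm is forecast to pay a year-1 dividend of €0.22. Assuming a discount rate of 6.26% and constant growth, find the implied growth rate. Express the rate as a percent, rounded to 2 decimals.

From P₀ = D₁/(r − g), the implied growth is g = r − D₁/P₀.
g = 0.0626 − 0.22/6.52 = 0.0626 − 0.03374 = 0.02886

2.89%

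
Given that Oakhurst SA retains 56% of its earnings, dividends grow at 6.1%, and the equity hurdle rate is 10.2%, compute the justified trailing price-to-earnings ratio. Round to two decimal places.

Payout ratio b = 1 − 0.56 = 0.44.
Justified trailing P/E = b(1+g)/(r−g) = 0.44×(1+0.061)/(0.102−0.061) = 11.3863

11.39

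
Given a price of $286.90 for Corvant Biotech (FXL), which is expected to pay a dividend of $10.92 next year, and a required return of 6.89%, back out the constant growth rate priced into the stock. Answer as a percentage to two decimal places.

3.08%

From P₀ = D₁/(r − g), the implied growth is g = r − D₁/P₀.
g = 0.0689 − 10.92/286.90 = 0.0689 − 0.03806 = 0.03084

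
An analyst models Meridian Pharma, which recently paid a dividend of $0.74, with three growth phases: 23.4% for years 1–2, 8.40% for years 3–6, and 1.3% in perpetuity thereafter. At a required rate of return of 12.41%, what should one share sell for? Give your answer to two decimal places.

$12.00

Three-stage DDM. Project D₁…D_6; terminal Gordon value at t=6 with g = 0.013; discount at r = 0.1241.
D_1 = 0.9132
D_2 = 1.1268
D_3 = 1.2215
D_4 = 1.3241
D_5 = 1.4353
D_6 = 1.5559
TV_6 = 1.5761/(0.1241−0.013) = 14.1865
P₀ = Σ Dₜ/(1+r)ᵗ + TV_6/(1+r)^6 = 11.9957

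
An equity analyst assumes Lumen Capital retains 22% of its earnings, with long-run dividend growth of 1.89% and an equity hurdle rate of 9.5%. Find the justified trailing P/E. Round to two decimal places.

Payout ratio b = 1 − 0.22 = 0.78.
Justified trailing P/E = b(1+g)/(r−g) = 0.78×(1+0.0189)/(0.095−0.0189) = 10.4434

10.44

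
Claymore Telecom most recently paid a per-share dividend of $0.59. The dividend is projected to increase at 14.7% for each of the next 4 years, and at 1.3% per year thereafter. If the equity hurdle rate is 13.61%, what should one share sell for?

Two-stage DDM. Project D₁…D_4 at 0.147, terminal growth 0.013, discount at r = 0.1361.
D_1 = 0.6767
D_2 = 0.7762
D_3 = 0.8903
D_4 = 1.0212
Terminal value at t=4: TV = D_5/(r−g) = 1.0345/(0.1361−0.013) = 8.4034
P₀ = 0.6767/(1+0.1361)^1 + 0.7762/(1+0.1361)^2 + 0.8903/(1+0.1361)^3 + 1.0212/(1+0.1361)^4 + 8.4034/(1+0.1361)^4 = 7.4613

$7.46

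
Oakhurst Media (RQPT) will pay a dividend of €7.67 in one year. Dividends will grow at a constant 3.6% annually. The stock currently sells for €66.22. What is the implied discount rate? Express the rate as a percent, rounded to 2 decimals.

Rearranging the constant-growth DDM: r = D₁/P₀ + g.
r = 7.6700 / 66.22 + 0.036 = 0.11583 + 0.036 = 0.15183

15.18%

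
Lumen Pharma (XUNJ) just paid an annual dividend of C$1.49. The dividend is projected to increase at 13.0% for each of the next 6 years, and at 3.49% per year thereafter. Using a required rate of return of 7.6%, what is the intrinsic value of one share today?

Two-stage DDM. Project D₁…D_6 at 0.13, terminal growth 0.0349, discount at r = 0.076.
D_1 = 1.6837
D_2 = 1.9026
D_3 = 2.1499
D_4 = 2.4294
D_5 = 2.7452
D_6 = 3.1021
Terminal value at t=6: TV = D_7/(r−g) = 3.2104/(0.076−0.0349) = 78.1112
P₀ = 1.6837/(1+0.076)^1 + 1.9026/(1+0.076)^2 + 2.1499/(1+0.076)^3 + 2.4294/(1+0.076)^4 + 2.7452/(1+0.076)^5 + 3.1021/(1+0.076)^6 + 78.1112/(1+0.076)^6 = 60.9800

C$60.98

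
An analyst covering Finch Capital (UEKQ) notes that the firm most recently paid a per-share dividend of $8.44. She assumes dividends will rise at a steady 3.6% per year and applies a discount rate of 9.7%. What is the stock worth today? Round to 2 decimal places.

Gordon growth model: P₀ = D₁/(r − g). D₁ = 8.44 × (1 + 0.036) = 8.7438.
P₀ = 8.7438 / (0.097 − 0.036) = 8.7438 / 0.061 = 143.3416

$143.34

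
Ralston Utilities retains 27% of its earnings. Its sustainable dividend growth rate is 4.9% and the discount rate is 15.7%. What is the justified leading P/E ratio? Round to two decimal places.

6.76

Payout ratio b = 1 − 0.27 = 0.73.
Justified leading P/E = b/(r−g) = 0.73/(0.157−0.049) = 6.7593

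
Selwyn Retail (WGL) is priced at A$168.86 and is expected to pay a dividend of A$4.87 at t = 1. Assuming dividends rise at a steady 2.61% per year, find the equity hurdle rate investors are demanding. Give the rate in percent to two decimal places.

Rearranging the constant-growth DDM: r = D₁/P₀ + g.
r = 4.8700 / 168.86 + 0.0261 = 0.02884 + 0.0261 = 0.05494

5.49%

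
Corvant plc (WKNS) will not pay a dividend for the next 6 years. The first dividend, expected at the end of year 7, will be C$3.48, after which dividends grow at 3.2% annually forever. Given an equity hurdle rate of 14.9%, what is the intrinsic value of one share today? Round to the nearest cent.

Deferred-dividend DDM. At t=6 the remaining stream is a growing perpetuity with first payment D_7 = 3.48.
V_6 = D_7/(r−g) = 3.48/(0.149−0.032) = 29.7436
P₀ = V_6/(1+r)^6 = 29.7436/(1+0.149)^6 = 12.9263

C$12.93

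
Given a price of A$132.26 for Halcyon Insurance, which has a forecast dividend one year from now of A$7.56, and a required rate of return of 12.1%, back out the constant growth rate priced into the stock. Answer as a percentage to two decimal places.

6.38%

From P₀ = D₁/(r − g), the implied growth is g = r − D₁/P₀.
g = 0.121 − 7.56/132.26 = 0.121 − 0.05716 = 0.06384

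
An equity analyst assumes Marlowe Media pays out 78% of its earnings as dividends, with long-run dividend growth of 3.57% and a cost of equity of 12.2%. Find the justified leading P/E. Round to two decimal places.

9.04

Justified leading P/E = b/(r−g) = 0.78/(0.122−0.0357) = 9.0382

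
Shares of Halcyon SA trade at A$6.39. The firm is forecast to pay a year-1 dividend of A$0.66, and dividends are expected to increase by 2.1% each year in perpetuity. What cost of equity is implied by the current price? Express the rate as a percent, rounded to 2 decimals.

Rearranging the constant-growth DDM: r = D₁/P₀ + g.
r = 0.6600 / 6.39 + 0.021 = 0.10329 + 0.021 = 0.12429

12.43%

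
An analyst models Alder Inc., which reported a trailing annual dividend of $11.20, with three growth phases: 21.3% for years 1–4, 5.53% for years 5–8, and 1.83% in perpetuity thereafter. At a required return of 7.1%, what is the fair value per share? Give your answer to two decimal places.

$468.48

Three-stage DDM. Project D₁…D_8; terminal Gordon value at t=8 with g = 0.0183; discount at r = 0.071.
D_1 = 13.5856
D_2 = 16.4793
D_3 = 19.9894
D_4 = 24.2472
D_5 = 25.5880
D_6 = 27.0031
D_7 = 28.4963
D_8 = 30.0722
TV_8 = 30.6225/(0.071−0.0183) = 581.0722
P₀ = Σ Dₜ/(1+r)ᵗ + TV_8/(1+r)^8 = 468.4779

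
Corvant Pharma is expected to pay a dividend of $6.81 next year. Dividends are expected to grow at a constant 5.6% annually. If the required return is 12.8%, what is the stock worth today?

$94.58

Gordon growth model: P₀ = D₁/(r − g), with D₁ = 6.81 given directly.
P₀ = 6.8100 / (0.128 − 0.056) = 6.8100 / 0.072 = 94.5833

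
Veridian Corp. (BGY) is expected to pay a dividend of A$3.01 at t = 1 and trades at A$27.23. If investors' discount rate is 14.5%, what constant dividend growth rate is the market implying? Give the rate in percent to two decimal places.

3.45%

From P₀ = D₁/(r − g), the implied growth is g = r − D₁/P₀.
g = 0.145 − 3.01/27.23 = 0.145 − 0.11054 = 0.03446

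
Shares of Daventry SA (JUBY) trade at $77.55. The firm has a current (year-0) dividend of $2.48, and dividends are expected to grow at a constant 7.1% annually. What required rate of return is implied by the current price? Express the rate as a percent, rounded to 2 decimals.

10.52%

Rearranging the constant-growth DDM: r = D₁/P₀ + g.
D₁ = 2.48 × (1 + 0.071) = 2.6561.
r = 2.6561 / 77.55 + 0.071 = 0.03425 + 0.071 = 0.10525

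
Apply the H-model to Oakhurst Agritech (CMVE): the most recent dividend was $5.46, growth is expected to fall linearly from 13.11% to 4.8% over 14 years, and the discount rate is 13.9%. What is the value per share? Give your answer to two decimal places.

$97.78

H-model: P₀ = D₀[(1+g_L) + H(g_S−g_L)]/(r−g_L), with H = 14/2 = 7.
P₀ = 5.46 × [(1+0.048) + 7×(0.1311−0.048)] / (0.139−0.048)
   = 5.46 × 1.6297 / 0.091 = 97.7820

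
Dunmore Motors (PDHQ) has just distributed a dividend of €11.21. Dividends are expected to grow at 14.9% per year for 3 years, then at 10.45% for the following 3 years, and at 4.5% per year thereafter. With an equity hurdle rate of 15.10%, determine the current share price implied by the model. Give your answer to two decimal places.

Three-stage DDM. Project D₁…D_6; terminal Gordon value at t=6 with g = 0.045; discount at r = 0.151.
D_1 = 12.8803
D_2 = 14.7995
D_3 = 17.0046
D_4 = 18.7815
D_5 = 20.7442
D_6 = 22.9120
TV_6 = 23.9430/(0.151−0.045) = 225.8777
P₀ = Σ Dₜ/(1+r)ᵗ + TV_6/(1+r)^6 = 161.4824

€161.48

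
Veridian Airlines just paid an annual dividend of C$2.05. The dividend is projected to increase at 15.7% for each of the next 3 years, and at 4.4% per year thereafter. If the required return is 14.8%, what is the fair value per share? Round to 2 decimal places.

Two-stage DDM. Project D₁…D_3 at 0.157, terminal growth 0.044, discount at r = 0.148.
D_1 = 2.3718
D_2 = 2.7442
D_3 = 3.1751
Terminal value at t=3: TV = D_4/(r−g) = 3.3148/(0.148−0.044) = 31.8729
P₀ = 2.3718/(1+0.148)^1 + 2.7442/(1+0.148)^2 + 3.1751/(1+0.148)^3 + 31.8729/(1+0.148)^3 = 27.3136

C$27.31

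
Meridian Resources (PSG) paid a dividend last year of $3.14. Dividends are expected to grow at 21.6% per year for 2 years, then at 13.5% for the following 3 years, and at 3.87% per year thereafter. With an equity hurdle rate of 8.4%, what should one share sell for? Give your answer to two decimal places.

$124.48

Three-stage DDM. Project D₁…D_5; terminal Gordon value at t=5 with g = 0.0387; discount at r = 0.084.
D_1 = 3.8182
D_2 = 4.6430
D_3 = 5.2698
D_4 = 5.9812
D_5 = 6.7887
TV_5 = 7.0514/(0.084−0.0387) = 155.6597
P₀ = Σ Dₜ/(1+r)ᵗ + TV_5/(1+r)^5 = 124.4775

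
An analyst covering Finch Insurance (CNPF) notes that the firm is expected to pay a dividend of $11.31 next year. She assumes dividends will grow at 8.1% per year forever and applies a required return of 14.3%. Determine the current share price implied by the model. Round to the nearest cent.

$182.42

Gordon growth model: P₀ = D₁/(r − g), with D₁ = 11.31 given directly.
P₀ = 11.3100 / (0.143 − 0.081) = 11.3100 / 0.062 = 182.4194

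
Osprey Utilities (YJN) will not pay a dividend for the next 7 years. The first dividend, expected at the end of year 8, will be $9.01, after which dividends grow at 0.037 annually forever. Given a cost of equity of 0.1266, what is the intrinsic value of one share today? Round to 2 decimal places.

$43.65

Deferred-dividend DDM. At t=7 the remaining stream is a growing perpetuity with first payment D_8 = 9.01.
V_7 = D_8/(r−g) = 9.01/(0.1266−0.037) = 100.5580
P₀ = V_7/(1+r)^7 = 100.5580/(1+0.1266)^7 = 43.6545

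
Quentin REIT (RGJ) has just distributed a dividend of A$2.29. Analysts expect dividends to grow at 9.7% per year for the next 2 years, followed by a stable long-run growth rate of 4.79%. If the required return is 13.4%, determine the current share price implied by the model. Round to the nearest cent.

A$30.44

Two-stage DDM. Project D₁…D_2 at 0.097, terminal growth 0.0479, discount at r = 0.134.
D_1 = 2.5121
D_2 = 2.7558
Terminal value at t=2: TV = D_3/(r−g) = 2.8878/(0.134−0.0479) = 33.5402
P₀ = 2.5121/(1+0.134)^1 + 2.7558/(1+0.134)^2 + 33.5402/(1+0.134)^2 = 30.4402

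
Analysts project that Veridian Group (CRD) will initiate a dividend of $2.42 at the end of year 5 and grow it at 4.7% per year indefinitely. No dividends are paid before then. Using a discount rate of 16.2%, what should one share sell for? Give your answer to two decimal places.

$11.54

Deferred-dividend DDM. At t=4 the remaining stream is a growing perpetuity with first payment D_5 = 2.42.
V_4 = D_5/(r−g) = 2.42/(0.162−0.047) = 21.0435
P₀ = V_4/(1+r)^4 = 21.0435/(1+0.162)^4 = 11.5423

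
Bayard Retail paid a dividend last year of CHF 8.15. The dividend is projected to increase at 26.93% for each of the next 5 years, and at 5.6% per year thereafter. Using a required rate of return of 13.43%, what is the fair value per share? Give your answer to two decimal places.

Two-stage DDM. Project D₁…D_5 at 0.2693, terminal growth 0.056, discount at r = 0.1343.
D_1 = 10.3448
D_2 = 13.1306
D_3 = 16.6667
D_4 = 21.1551
D_5 = 26.8521
Terminal value at t=5: TV = D_6/(r−g) = 28.3559/(0.1343−0.056) = 362.1439
P₀ = 10.3448/(1+0.1343)^1 + 13.1306/(1+0.1343)^2 + 16.6667/(1+0.1343)^3 + 21.1551/(1+0.1343)^4 + 26.8521/(1+0.1343)^5 + 362.1439/(1+0.1343)^5 = 250.6844

CHF 250.68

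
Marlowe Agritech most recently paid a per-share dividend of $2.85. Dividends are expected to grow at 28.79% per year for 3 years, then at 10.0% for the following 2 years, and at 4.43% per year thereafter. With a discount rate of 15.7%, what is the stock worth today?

Three-stage DDM. Project D₁…D_5; terminal Gordon value at t=5 with g = 0.0443; discount at r = 0.157.
D_1 = 3.6705
D_2 = 4.7273
D_3 = 6.0882
D_4 = 6.6971
D_5 = 7.3668
TV_5 = 7.6931/(0.157−0.0443) = 68.2618
P₀ = Σ Dₜ/(1+r)ᵗ + TV_5/(1+r)^5 = 50.8490

$50.85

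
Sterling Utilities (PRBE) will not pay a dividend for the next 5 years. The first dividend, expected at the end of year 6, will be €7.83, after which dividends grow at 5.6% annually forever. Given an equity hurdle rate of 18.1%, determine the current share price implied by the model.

Deferred-dividend DDM. At t=5 the remaining stream is a growing perpetuity with first payment D_6 = 7.83.
V_5 = D_6/(r−g) = 7.83/(0.181−0.056) = 62.6400
P₀ = V_5/(1+r)^5 = 62.6400/(1+0.181)^5 = 27.2648

€27.26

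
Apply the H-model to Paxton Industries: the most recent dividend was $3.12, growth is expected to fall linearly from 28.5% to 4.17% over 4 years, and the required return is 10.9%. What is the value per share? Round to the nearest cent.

$70.85

H-model: P₀ = D₀[(1+g_L) + H(g_S−g_L)]/(r−g_L), with H = 4/2 = 2.
P₀ = 3.12 × [(1+0.0417) + 2×(0.285−0.0417)] / (0.109−0.0417)
   = 3.12 × 1.5283 / 0.0673 = 70.8514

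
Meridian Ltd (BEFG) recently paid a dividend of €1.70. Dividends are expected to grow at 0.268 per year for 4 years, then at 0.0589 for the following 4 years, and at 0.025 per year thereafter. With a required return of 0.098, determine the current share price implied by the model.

Three-stage DDM. Project D₁…D_8; terminal Gordon value at t=8 with g = 0.025; discount at r = 0.098.
D_1 = 2.1556
D_2 = 2.7333
D_3 = 3.4658
D_4 = 4.3947
D_5 = 4.6535
D_6 = 4.9276
D_7 = 5.2178
D_8 = 5.5252
TV_8 = 5.6633/(0.098−0.025) = 77.5795
P₀ = Σ Dₜ/(1+r)ᵗ + TV_8/(1+r)^8 = 57.6494

€57.65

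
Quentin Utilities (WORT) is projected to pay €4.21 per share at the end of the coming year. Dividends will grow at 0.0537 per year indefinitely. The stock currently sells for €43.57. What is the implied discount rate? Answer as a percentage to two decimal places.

Rearranging the constant-growth DDM: r = D₁/P₀ + g.
r = 4.2100 / 43.57 + 0.0537 = 0.09663 + 0.0537 = 0.15033

15.03%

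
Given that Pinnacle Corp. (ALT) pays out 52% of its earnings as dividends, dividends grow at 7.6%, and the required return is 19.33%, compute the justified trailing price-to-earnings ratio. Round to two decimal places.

4.77

Justified trailing P/E = b(1+g)/(r−g) = 0.52×(1+0.076)/(0.1933−0.076) = 4.7700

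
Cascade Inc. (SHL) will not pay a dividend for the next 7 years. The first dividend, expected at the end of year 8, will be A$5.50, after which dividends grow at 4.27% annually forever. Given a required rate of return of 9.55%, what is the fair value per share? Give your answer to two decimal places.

A$55.01

Deferred-dividend DDM. At t=7 the remaining stream is a growing perpetuity with first payment D_8 = 5.50.
V_7 = D_8/(r−g) = 5.50/(0.0955−0.0427) = 104.1667
P₀ = V_7/(1+r)^7 = 104.1667/(1+0.0955)^7 = 55.0101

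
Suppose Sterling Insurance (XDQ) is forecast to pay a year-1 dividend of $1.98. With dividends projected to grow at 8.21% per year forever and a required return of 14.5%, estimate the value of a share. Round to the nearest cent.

$31.48

Gordon growth model: P₀ = D₁/(r − g), with D₁ = 1.98 given directly.
P₀ = 1.9800 / (0.145 − 0.0821) = 1.9800 / 0.0629 = 31.4785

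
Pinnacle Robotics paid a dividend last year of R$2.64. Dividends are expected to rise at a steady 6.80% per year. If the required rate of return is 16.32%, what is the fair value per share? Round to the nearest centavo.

Gordon growth model: P₀ = D₁/(r − g). D₁ = 2.64 × (1 + 0.068) = 2.8195.
P₀ = 2.8195 / (0.1632 − 0.068) = 2.8195 / 0.0952 = 29.6168

R$29.62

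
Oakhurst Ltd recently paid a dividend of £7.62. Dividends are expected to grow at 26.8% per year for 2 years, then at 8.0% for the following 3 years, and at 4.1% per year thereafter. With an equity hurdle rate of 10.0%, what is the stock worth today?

Three-stage DDM. Project D₁…D_5; terminal Gordon value at t=5 with g = 0.041; discount at r = 0.1.
D_1 = 9.6622
D_2 = 12.2516
D_3 = 13.2317
D_4 = 14.2903
D_5 = 15.4335
TV_5 = 16.0663/(0.1−0.041) = 272.3099
P₀ = Σ Dₜ/(1+r)ᵗ + TV_5/(1+r)^5 = 217.2768

£217.28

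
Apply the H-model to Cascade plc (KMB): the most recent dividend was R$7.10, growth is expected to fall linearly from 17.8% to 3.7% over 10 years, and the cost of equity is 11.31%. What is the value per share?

H-model: P₀ = D₀[(1+g_L) + H(g_S−g_L)]/(r−g_L), with H = 10/2 = 5.
P₀ = 7.10 × [(1+0.037) + 5×(0.178−0.037)] / (0.1131−0.037)
   = 7.10 × 1.7420 / 0.0761 = 162.5256

R$162.53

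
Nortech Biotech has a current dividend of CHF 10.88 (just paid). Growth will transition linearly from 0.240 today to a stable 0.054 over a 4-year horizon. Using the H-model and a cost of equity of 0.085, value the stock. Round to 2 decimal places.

CHF 500.48

H-model: P₀ = D₀[(1+g_L) + H(g_S−g_L)]/(r−g_L), with H = 4/2 = 2.
P₀ = 10.88 × [(1+0.054) + 2×(0.24−0.054)] / (0.085−0.054)
   = 10.88 × 1.4260 / 0.031 = 500.4800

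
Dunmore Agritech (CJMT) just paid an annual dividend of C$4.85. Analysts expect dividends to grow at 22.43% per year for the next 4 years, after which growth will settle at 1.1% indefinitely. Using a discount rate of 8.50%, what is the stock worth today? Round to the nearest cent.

Two-stage DDM. Project D₁…D_4 at 0.2243, terminal growth 0.011, discount at r = 0.085.
D_1 = 5.9379
D_2 = 7.2697
D_3 = 8.9003
D_4 = 10.8967
Terminal value at t=4: TV = D_5/(r−g) = 11.0165/(0.085−0.011) = 148.8718
P₀ = 5.9379/(1+0.085)^1 + 7.2697/(1+0.085)^2 + 8.9003/(1+0.085)^3 + 10.8967/(1+0.085)^4 + 148.8718/(1+0.085)^4 = 133.9009

C$133.90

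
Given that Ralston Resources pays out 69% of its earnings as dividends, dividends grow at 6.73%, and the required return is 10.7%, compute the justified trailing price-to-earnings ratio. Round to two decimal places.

18.55

Justified trailing P/E = b(1+g)/(r−g) = 0.69×(1+0.0673)/(0.107−0.0673) = 18.5501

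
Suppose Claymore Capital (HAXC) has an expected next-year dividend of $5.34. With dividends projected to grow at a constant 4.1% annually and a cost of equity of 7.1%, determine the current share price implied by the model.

$178.00

Gordon growth model: P₀ = D₁/(r − g), with D₁ = 5.34 given directly.
P₀ = 5.3400 / (0.071 − 0.041) = 5.3400 / 0.03 = 178.0000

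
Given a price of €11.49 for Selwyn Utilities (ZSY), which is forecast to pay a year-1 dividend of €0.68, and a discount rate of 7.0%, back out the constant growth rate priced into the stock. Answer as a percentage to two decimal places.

From P₀ = D₁/(r − g), the implied growth is g = r − D₁/P₀.
g = 0.07 − 0.68/11.49 = 0.07 − 0.05918 = 0.01082

1.08%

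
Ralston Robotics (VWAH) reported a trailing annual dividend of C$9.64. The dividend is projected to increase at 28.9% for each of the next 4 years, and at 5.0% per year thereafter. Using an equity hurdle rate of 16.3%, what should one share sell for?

Two-stage DDM. Project D₁…D_4 at 0.289, terminal growth 0.05, discount at r = 0.163.
D_1 = 12.4260
D_2 = 16.0171
D_3 = 20.6460
D_4 = 26.6127
Terminal value at t=4: TV = D_5/(r−g) = 27.9433/(0.163−0.05) = 247.2860
P₀ = 12.4260/(1+0.163)^1 + 16.0171/(1+0.163)^2 + 20.6460/(1+0.163)^3 + 26.6127/(1+0.163)^4 + 247.2860/(1+0.163)^4 = 185.3683

C$185.37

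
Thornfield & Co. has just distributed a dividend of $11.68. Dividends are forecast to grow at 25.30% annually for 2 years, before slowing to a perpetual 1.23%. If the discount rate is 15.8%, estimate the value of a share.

$121.33

Two-stage DDM. Project D₁…D_2 at 0.253, terminal growth 0.0123, discount at r = 0.158.
D_1 = 14.6350
D_2 = 18.3377
Terminal value at t=2: TV = D_3/(r−g) = 18.5633/(0.158−0.0123) = 127.4074
P₀ = 14.6350/(1+0.158)^1 + 18.3377/(1+0.158)^2 + 127.4074/(1+0.158)^2 = 121.3250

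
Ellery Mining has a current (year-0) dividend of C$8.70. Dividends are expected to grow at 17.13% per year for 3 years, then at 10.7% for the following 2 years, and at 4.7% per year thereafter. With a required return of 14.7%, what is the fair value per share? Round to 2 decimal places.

Three-stage DDM. Project D₁…D_5; terminal Gordon value at t=5 with g = 0.047; discount at r = 0.147.
D_1 = 10.1903
D_2 = 11.9359
D_3 = 13.9805
D_4 = 15.4764
D_5 = 17.1324
TV_5 = 17.9377/(0.147−0.047) = 179.3765
P₀ = Σ Dₜ/(1+r)ᵗ + TV_5/(1+r)^5 = 135.1473

C$135.15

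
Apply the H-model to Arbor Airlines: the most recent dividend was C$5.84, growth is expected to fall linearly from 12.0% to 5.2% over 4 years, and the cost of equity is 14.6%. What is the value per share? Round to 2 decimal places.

H-model: P₀ = D₀[(1+g_L) + H(g_S−g_L)]/(r−g_L), with H = 4/2 = 2.
P₀ = 5.84 × [(1+0.052) + 2×(0.12−0.052)] / (0.146−0.052)
   = 5.84 × 1.1880 / 0.094 = 73.8077

C$73.81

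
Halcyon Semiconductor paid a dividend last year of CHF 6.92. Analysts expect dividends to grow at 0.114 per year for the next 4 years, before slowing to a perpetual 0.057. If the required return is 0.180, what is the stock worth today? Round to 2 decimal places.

CHF 71.26

Two-stage DDM. Project D₁…D_4 at 0.114, terminal growth 0.057, discount at r = 0.18.
D_1 = 7.7089
D_2 = 8.5877
D_3 = 9.5667
D_4 = 10.6573
Terminal value at t=4: TV = D_5/(r−g) = 11.2648/(0.18−0.057) = 91.5834
P₀ = 7.7089/(1+0.18)^1 + 8.5877/(1+0.18)^2 + 9.5667/(1+0.18)^3 + 10.6573/(1+0.18)^4 + 91.5834/(1+0.18)^4 = 71.2577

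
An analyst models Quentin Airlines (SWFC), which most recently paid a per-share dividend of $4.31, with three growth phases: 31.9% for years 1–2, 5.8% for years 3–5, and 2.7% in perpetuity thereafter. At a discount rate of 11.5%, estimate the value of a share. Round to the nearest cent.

$87.57

Three-stage DDM. Project D₁…D_5; terminal Gordon value at t=5 with g = 0.027; discount at r = 0.115.
D_1 = 5.6849
D_2 = 7.4984
D_3 = 7.9333
D_4 = 8.3934
D_5 = 8.8802
TV_5 = 9.1200/(0.115−0.027) = 103.6362
P₀ = Σ Dₜ/(1+r)ᵗ + TV_5/(1+r)^5 = 87.5727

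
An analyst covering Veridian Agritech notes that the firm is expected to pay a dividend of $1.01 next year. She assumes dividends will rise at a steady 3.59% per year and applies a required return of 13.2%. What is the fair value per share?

$10.51

Gordon growth model: P₀ = D₁/(r − g), with D₁ = 1.01 given directly.
P₀ = 1.0100 / (0.132 − 0.0359) = 1.0100 / 0.0961 = 10.5099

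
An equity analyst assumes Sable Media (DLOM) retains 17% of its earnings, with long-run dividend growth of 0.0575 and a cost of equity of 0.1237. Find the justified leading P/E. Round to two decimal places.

12.54

Payout ratio b = 1 − 0.17 = 0.83.
Justified leading P/E = b/(r−g) = 0.83/(0.1237−0.0575) = 12.5378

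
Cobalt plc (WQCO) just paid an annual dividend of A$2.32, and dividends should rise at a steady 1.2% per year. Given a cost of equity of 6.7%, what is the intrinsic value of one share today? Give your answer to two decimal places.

A$42.69

Gordon growth model: P₀ = D₁/(r − g). D₁ = 2.32 × (1 + 0.012) = 2.3478.
P₀ = 2.3478 / (0.067 − 0.012) = 2.3478 / 0.055 = 42.6880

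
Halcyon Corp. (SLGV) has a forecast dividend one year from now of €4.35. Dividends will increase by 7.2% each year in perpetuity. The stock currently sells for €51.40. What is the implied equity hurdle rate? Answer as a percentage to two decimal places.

Rearranging the constant-growth DDM: r = D₁/P₀ + g.
r = 4.3500 / 51.40 + 0.072 = 0.08463 + 0.072 = 0.15663

15.66%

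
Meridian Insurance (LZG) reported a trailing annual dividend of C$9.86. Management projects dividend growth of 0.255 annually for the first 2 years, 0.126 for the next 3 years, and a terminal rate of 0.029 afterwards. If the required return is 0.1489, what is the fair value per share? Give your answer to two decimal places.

Three-stage DDM. Project D₁…D_5; terminal Gordon value at t=5 with g = 0.029; discount at r = 0.1489.
D_1 = 12.3743
D_2 = 15.5297
D_3 = 17.4865
D_4 = 19.6898
D_5 = 22.1707
TV_5 = 22.8137/(0.1489−0.029) = 190.2724
P₀ = Σ Dₜ/(1+r)ᵗ + TV_5/(1+r)^5 = 151.4957

C$151.50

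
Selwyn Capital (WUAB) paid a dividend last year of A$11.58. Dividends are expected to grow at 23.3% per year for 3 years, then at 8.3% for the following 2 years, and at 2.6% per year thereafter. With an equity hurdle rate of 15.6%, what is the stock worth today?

A$162.41

Three-stage DDM. Project D₁…D_5; terminal Gordon value at t=5 with g = 0.026; discount at r = 0.156.
D_1 = 14.2781
D_2 = 17.6049
D_3 = 21.7069
D_4 = 23.5086
D_5 = 25.4598
TV_5 = 26.1217/(0.156−0.026) = 200.9364
P₀ = Σ Dₜ/(1+r)ᵗ + TV_5/(1+r)^5 = 162.4092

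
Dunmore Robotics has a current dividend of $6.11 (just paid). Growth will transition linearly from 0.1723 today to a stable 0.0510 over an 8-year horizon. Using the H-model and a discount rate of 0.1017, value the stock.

$185.13

H-model: P₀ = D₀[(1+g_L) + H(g_S−g_L)]/(r−g_L), with H = 8/2 = 4.
P₀ = 6.11 × [(1+0.051) + 4×(0.1723−0.051)] / (0.1017−0.051)
   = 6.11 × 1.5362 / 0.0507 = 185.1318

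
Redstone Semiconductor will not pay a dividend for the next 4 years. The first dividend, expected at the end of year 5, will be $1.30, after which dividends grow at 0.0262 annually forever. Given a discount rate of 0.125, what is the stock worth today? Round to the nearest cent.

$8.21

Deferred-dividend DDM. At t=4 the remaining stream is a growing perpetuity with first payment D_5 = 1.30.
V_4 = D_5/(r−g) = 1.30/(0.125−0.0262) = 13.1579
P₀ = V_4/(1+r)^4 = 13.1579/(1+0.125)^4 = 8.2144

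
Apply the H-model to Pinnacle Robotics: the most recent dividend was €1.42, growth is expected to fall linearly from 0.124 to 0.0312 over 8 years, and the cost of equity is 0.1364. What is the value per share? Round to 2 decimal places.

€18.93

H-model: P₀ = D₀[(1+g_L) + H(g_S−g_L)]/(r−g_L), with H = 8/2 = 4.
P₀ = 1.42 × [(1+0.0312) + 4×(0.124−0.0312)] / (0.1364−0.0312)
   = 1.42 × 1.4024 / 0.1052 = 18.9297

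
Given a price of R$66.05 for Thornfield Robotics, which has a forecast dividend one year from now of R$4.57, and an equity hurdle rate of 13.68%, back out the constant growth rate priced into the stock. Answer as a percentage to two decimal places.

6.76%

From P₀ = D₁/(r − g), the implied growth is g = r − D₁/P₀.
g = 0.1368 − 4.57/66.05 = 0.1368 − 0.06919 = 0.06761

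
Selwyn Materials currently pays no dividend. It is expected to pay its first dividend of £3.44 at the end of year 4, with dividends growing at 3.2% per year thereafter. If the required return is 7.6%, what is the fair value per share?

£62.76

Deferred-dividend DDM. At t=3 the remaining stream is a growing perpetuity with first payment D_4 = 3.44.
V_3 = D_4/(r−g) = 3.44/(0.076−0.032) = 78.1818
P₀ = V_3/(1+r)^3 = 78.1818/(1+0.076)^3 = 62.7580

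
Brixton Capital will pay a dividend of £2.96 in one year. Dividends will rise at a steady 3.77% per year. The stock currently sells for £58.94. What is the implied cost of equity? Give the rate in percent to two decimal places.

Rearranging the constant-growth DDM: r = D₁/P₀ + g.
r = 2.9600 / 58.94 + 0.0377 = 0.05022 + 0.0377 = 0.08792

8.79%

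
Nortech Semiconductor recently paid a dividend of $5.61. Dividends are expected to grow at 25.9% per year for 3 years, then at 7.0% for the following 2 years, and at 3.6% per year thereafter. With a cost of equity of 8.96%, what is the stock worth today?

$200.78

Three-stage DDM. Project D₁…D_5; terminal Gordon value at t=5 with g = 0.036; discount at r = 0.0896.
D_1 = 7.0630
D_2 = 8.8923
D_3 = 11.1954
D_4 = 11.9791
D_5 = 12.8176
TV_5 = 13.2791/(0.0896−0.036) = 247.7437
P₀ = Σ Dₜ/(1+r)ᵗ + TV_5/(1+r)^5 = 200.7834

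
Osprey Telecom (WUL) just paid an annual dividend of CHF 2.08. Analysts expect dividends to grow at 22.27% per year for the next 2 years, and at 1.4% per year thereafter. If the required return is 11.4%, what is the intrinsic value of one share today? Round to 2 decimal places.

Two-stage DDM. Project D₁…D_2 at 0.2227, terminal growth 0.014, discount at r = 0.114.
D_1 = 2.5432
D_2 = 3.1096
Terminal value at t=2: TV = D_3/(r−g) = 3.1531/(0.114−0.014) = 31.5312
P₀ = 2.5432/(1+0.114)^1 + 3.1096/(1+0.114)^2 + 31.5312/(1+0.114)^2 = 30.1967

CHF 30.20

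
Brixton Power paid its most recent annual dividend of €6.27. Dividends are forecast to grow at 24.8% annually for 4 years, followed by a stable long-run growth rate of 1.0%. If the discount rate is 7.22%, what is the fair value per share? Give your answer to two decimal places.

€224.06

Two-stage DDM. Project D₁…D_4 at 0.248, terminal growth 0.01, discount at r = 0.0722.
D_1 = 7.8250
D_2 = 9.7656
D_3 = 12.1874
D_4 = 15.2099
Terminal value at t=4: TV = D_5/(r−g) = 15.3620/(0.0722−0.01) = 246.9772
P₀ = 7.8250/(1+0.0722)^1 + 9.7656/(1+0.0722)^2 + 12.1874/(1+0.0722)^3 + 15.2099/(1+0.0722)^4 + 246.9772/(1+0.0722)^4 = 224.0648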